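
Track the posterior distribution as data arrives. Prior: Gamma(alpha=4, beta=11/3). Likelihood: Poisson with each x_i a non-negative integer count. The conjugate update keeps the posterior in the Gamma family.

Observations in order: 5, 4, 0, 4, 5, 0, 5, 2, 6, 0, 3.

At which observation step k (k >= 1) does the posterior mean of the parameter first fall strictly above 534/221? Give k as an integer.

obs 1: x=5 → posterior Gamma(9, 14/3)
obs 2: x=4 → posterior Gamma(13, 17/3)
obs 3: x=0 → posterior Gamma(13, 20/3)
obs 4: x=4 → posterior Gamma(17, 23/3)
obs 5: x=5 → posterior Gamma(22, 26/3)
obs 6: x=0 → posterior Gamma(22, 29/3)
obs 7: x=5 → posterior Gamma(27, 32/3)
obs 8: x=2 → posterior Gamma(29, 35/3)
obs 9: x=6 → posterior Gamma(35, 38/3)
obs 10: x=0 → posterior Gamma(35, 41/3)
obs 11: x=3 → posterior Gamma(38, 44/3)

k = 5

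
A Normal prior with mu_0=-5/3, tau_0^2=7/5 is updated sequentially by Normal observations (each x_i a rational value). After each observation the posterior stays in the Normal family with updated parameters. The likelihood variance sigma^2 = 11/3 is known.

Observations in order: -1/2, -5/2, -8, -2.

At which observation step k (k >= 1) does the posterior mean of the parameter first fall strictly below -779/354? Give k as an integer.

obs 1: x=-1/2 → posterior Normal(-613/456, 77/76)
obs 2: x=-5/2 → posterior Normal(-464/291, 77/97)
obs 3: x=-8 → posterior Normal(-484/177, 77/118)
obs 4: x=-2 → posterior Normal(-1094/417, 77/139)

k = 3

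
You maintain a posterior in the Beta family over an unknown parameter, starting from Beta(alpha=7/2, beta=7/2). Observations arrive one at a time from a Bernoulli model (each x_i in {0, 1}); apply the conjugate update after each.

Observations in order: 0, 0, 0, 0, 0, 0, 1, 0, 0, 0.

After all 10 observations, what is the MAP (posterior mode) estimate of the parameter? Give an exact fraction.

7/30

obs 1: x=0 → posterior Beta(7/2, 9/2)
obs 2: x=0 → posterior Beta(7/2, 11/2)
obs 3: x=0 → posterior Beta(7/2, 13/2)
obs 4: x=0 → posterior Beta(7/2, 15/2)
obs 5: x=0 → posterior Beta(7/2, 17/2)
obs 6: x=0 → posterior Beta(7/2, 19/2)
obs 7: x=1 → posterior Beta(9/2, 19/2)
obs 8: x=0 → posterior Beta(9/2, 21/2)
obs 9: x=0 → posterior Beta(9/2, 23/2)
obs 10: x=0 → posterior Beta(9/2, 25/2)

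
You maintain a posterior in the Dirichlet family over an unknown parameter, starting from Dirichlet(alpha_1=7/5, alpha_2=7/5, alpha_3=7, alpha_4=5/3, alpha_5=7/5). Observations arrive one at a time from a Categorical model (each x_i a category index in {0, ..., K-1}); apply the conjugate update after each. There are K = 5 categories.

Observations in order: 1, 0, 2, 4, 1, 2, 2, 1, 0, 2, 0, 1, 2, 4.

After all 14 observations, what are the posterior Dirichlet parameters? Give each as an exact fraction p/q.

obs 1: x=1 → posterior Dirichlet(7/5, 12/5, 7, 5/3, 7/5)
obs 2: x=0 → posterior Dirichlet(12/5, 12/5, 7, 5/3, 7/5)
obs 3: x=2 → posterior Dirichlet(12/5, 12/5, 8, 5/3, 7/5)
obs 4: x=4 → posterior Dirichlet(12/5, 12/5, 8, 5/3, 12/5)
obs 5: x=1 → posterior Dirichlet(12/5, 17/5, 8, 5/3, 12/5)
obs 6: x=2 → posterior Dirichlet(12/5, 17/5, 9, 5/3, 12/5)
obs 7: x=2 → posterior Dirichlet(12/5, 17/5, 10, 5/3, 12/5)
obs 8: x=1 → posterior Dirichlet(12/5, 22/5, 10, 5/3, 12/5)
obs 9: x=0 → posterior Dirichlet(17/5, 22/5, 10, 5/3, 12/5)
obs 10: x=2 → posterior Dirichlet(17/5, 22/5, 11, 5/3, 12/5)
obs 11: x=0 → posterior Dirichlet(22/5, 22/5, 11, 5/3, 12/5)
obs 12: x=1 → posterior Dirichlet(22/5, 27/5, 11, 5/3, 12/5)
obs 13: x=2 → posterior Dirichlet(22/5, 27/5, 12, 5/3, 12/5)
obs 14: x=4 → posterior Dirichlet(22/5, 27/5, 12, 5/3, 17/5)

alpha_1=22/5, alpha_2=27/5, alpha_3=12, alpha_4=5/3, alpha_5=17/5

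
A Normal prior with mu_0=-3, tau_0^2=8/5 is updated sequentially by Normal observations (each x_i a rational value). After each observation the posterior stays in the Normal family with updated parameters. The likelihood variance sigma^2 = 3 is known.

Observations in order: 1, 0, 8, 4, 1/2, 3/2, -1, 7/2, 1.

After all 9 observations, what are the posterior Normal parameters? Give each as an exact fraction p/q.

obs 1: x=1 → posterior Normal(-37/23, 24/23)
obs 2: x=0 → posterior Normal(-37/31, 24/31)
obs 3: x=8 → posterior Normal(9/13, 8/13)
obs 4: x=4 → posterior Normal(59/47, 24/47)
obs 5: x=1/2 → posterior Normal(63/55, 24/55)
obs 6: x=3/2 → posterior Normal(25/21, 8/21)
obs 7: x=-1 → posterior Normal(67/71, 24/71)
obs 8: x=7/2 → posterior Normal(95/79, 24/79)
obs 9: x=1 → posterior Normal(103/87, 8/29)

mu_0=103/87, tau_0^2=8/29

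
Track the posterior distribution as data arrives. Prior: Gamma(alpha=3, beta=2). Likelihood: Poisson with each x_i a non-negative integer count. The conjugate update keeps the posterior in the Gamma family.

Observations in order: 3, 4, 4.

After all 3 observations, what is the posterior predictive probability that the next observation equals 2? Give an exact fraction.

213623046875/940369969152

obs 1: x=3 → posterior Gamma(6, 3)
obs 2: x=4 → posterior Gamma(10, 4)
obs 3: x=4 → posterior Gamma(14, 5)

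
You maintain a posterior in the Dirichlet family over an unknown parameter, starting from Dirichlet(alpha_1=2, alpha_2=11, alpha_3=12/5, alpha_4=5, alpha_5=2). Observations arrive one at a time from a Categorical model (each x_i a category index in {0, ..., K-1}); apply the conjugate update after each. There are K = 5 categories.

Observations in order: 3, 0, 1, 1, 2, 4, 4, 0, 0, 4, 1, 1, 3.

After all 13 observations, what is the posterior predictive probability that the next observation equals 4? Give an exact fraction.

obs 1: x=3 → posterior Dirichlet(2, 11, 12/5, 6, 2)
obs 2: x=0 → posterior Dirichlet(3, 11, 12/5, 6, 2)
obs 3: x=1 → posterior Dirichlet(3, 12, 12/5, 6, 2)
obs 4: x=1 → posterior Dirichlet(3, 13, 12/5, 6, 2)
obs 5: x=2 → posterior Dirichlet(3, 13, 17/5, 6, 2)
obs 6: x=4 → posterior Dirichlet(3, 13, 17/5, 6, 3)
obs 7: x=4 → posterior Dirichlet(3, 13, 17/5, 6, 4)
obs 8: x=0 → posterior Dirichlet(4, 13, 17/5, 6, 4)
obs 9: x=0 → posterior Dirichlet(5, 13, 17/5, 6, 4)
obs 10: x=4 → posterior Dirichlet(5, 13, 17/5, 6, 5)
obs 11: x=1 → posterior Dirichlet(5, 14, 17/5, 6, 5)
obs 12: x=1 → posterior Dirichlet(5, 15, 17/5, 6, 5)
obs 13: x=3 → posterior Dirichlet(5, 15, 17/5, 7, 5)

25/177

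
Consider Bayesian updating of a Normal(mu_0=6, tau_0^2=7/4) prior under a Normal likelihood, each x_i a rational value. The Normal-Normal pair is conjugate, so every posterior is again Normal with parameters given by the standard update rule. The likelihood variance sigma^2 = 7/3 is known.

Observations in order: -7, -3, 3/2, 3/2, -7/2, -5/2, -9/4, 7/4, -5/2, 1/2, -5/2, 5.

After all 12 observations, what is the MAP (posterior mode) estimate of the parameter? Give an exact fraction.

obs 1: x=-7 → posterior Normal(3/7, 1)
obs 2: x=-3 → posterior Normal(-3/5, 7/10)
obs 3: x=3/2 → posterior Normal(-3/26, 7/13)
obs 4: x=3/2 → posterior Normal(3/16, 7/16)
obs 5: x=-7/2 → posterior Normal(-15/38, 7/19)
obs 6: x=-5/2 → posterior Normal(-15/22, 7/22)
obs 7: x=-9/4 → posterior Normal(-87/100, 7/25)
obs 8: x=7/4 → posterior Normal(-33/56, 1/4)
obs 9: x=-5/2 → posterior Normal(-24/31, 7/31)
obs 10: x=1/2 → posterior Normal(-45/68, 7/34)
obs 11: x=-5/2 → posterior Normal(-30/37, 7/37)
obs 12: x=5 → posterior Normal(-3/8, 7/40)

-3/8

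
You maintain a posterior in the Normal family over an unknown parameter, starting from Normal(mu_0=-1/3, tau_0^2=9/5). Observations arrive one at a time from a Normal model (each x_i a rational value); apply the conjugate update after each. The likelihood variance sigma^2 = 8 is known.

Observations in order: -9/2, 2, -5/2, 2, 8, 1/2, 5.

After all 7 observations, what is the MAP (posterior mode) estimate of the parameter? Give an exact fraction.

487/618

obs 1: x=-9/2 → posterior Normal(-323/294, 72/49)
obs 2: x=2 → posterior Normal(-215/348, 36/29)
obs 3: x=-5/2 → posterior Normal(-175/201, 72/67)
obs 4: x=2 → posterior Normal(-121/228, 18/19)
obs 5: x=8 → posterior Normal(19/51, 72/85)
obs 6: x=1/2 → posterior Normal(217/564, 36/47)
obs 7: x=5 → posterior Normal(487/618, 72/103)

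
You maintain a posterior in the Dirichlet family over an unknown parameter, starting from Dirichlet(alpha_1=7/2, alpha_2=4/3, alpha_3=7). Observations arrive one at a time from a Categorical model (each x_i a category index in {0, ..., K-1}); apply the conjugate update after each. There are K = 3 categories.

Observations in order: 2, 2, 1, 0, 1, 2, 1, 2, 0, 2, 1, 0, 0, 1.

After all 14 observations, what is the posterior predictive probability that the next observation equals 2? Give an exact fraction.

obs 1: x=2 → posterior Dirichlet(7/2, 4/3, 8)
obs 2: x=2 → posterior Dirichlet(7/2, 4/3, 9)
obs 3: x=1 → posterior Dirichlet(7/2, 7/3, 9)
obs 4: x=0 → posterior Dirichlet(9/2, 7/3, 9)
obs 5: x=1 → posterior Dirichlet(9/2, 10/3, 9)
obs 6: x=2 → posterior Dirichlet(9/2, 10/3, 10)
obs 7: x=1 → posterior Dirichlet(9/2, 13/3, 10)
obs 8: x=2 → posterior Dirichlet(9/2, 13/3, 11)
obs 9: x=0 → posterior Dirichlet(11/2, 13/3, 11)
obs 10: x=2 → posterior Dirichlet(11/2, 13/3, 12)
obs 11: x=1 → posterior Dirichlet(11/2, 16/3, 12)
obs 12: x=0 → posterior Dirichlet(13/2, 16/3, 12)
obs 13: x=0 → posterior Dirichlet(15/2, 16/3, 12)
obs 14: x=1 → posterior Dirichlet(15/2, 19/3, 12)

72/155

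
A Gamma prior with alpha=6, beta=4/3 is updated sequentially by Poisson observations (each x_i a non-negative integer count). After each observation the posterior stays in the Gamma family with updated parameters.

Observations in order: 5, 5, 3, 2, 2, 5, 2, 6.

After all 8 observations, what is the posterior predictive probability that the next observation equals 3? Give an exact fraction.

obs 1: x=5 → posterior Gamma(11, 7/3)
obs 2: x=5 → posterior Gamma(16, 10/3)
obs 3: x=3 → posterior Gamma(19, 13/3)
obs 4: x=2 → posterior Gamma(21, 16/3)
obs 5: x=2 → posterior Gamma(23, 19/3)
obs 6: x=5 → posterior Gamma(28, 22/3)
obs 7: x=2 → posterior Gamma(30, 25/3)
obs 8: x=6 → posterior Gamma(36, 28/3)

2852262312492135785973929885049830265321425216768953024512/14558145632613620068384067470038513672607553374660922831071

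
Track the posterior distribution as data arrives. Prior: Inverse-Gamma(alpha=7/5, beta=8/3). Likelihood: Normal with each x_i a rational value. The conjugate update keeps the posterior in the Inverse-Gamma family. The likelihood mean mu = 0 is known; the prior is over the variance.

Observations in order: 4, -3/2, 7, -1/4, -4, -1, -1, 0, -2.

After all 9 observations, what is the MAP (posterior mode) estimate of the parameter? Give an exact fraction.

22715/3312

obs 1: x=4 → posterior Inverse-Gamma(19/10, 32/3)
obs 2: x=-3/2 → posterior Inverse-Gamma(12/5, 283/24)
obs 3: x=7 → posterior Inverse-Gamma(29/10, 871/24)
obs 4: x=-1/4 → posterior Inverse-Gamma(17/5, 3487/96)
obs 5: x=-4 → posterior Inverse-Gamma(39/10, 4255/96)
obs 6: x=-1 → posterior Inverse-Gamma(22/5, 4303/96)
obs 7: x=-1 → posterior Inverse-Gamma(49/10, 4351/96)
obs 8: x=0 → posterior Inverse-Gamma(27/5, 4351/96)
obs 9: x=-2 → posterior Inverse-Gamma(59/10, 4543/96)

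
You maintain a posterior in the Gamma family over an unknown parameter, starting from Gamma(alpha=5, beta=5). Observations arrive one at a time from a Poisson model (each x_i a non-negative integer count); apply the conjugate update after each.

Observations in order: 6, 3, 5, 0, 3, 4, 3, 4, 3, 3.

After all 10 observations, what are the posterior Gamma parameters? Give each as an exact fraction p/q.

obs 1: x=6 → posterior Gamma(11, 6)
obs 2: x=3 → posterior Gamma(14, 7)
obs 3: x=5 → posterior Gamma(19, 8)
obs 4: x=0 → posterior Gamma(19, 9)
obs 5: x=3 → posterior Gamma(22, 10)
obs 6: x=4 → posterior Gamma(26, 11)
obs 7: x=3 → posterior Gamma(29, 12)
obs 8: x=4 → posterior Gamma(33, 13)
obs 9: x=3 → posterior Gamma(36, 14)
obs 10: x=3 → posterior Gamma(39, 15)

alpha=39, beta=15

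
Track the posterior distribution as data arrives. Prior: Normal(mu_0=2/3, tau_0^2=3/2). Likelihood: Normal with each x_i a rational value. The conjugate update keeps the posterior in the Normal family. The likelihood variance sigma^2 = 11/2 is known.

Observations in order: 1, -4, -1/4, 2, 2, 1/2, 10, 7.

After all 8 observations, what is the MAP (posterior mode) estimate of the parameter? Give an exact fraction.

obs 1: x=1 → posterior Normal(31/42, 33/28)
obs 2: x=-4 → posterior Normal(-5/51, 33/34)
obs 3: x=-1/4 → posterior Normal(-29/240, 33/40)
obs 4: x=2 → posterior Normal(43/276, 33/46)
obs 5: x=2 → posterior Normal(115/312, 33/52)
obs 6: x=1/2 → posterior Normal(133/348, 33/58)
obs 7: x=10 → posterior Normal(493/384, 33/64)
obs 8: x=7 → posterior Normal(149/84, 33/70)

149/84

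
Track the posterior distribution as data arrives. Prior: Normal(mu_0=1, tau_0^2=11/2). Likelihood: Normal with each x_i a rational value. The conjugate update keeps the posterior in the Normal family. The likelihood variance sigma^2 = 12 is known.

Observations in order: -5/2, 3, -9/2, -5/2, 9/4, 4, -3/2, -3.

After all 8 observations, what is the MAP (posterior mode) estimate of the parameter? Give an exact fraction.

obs 1: x=-5/2 → posterior Normal(-1/10, 132/35)
obs 2: x=3 → posterior Normal(59/92, 66/23)
obs 3: x=-9/2 → posterior Normal(-20/57, 44/19)
obs 4: x=-5/2 → posterior Normal(-95/136, 33/17)
obs 5: x=9/4 → posterior Normal(-91/316, 132/79)
obs 6: x=4 → posterior Normal(17/72, 22/15)
obs 7: x=-3/2 → posterior Normal(19/404, 132/101)
obs 8: x=-3 → posterior Normal(-113/448, 33/28)

-113/448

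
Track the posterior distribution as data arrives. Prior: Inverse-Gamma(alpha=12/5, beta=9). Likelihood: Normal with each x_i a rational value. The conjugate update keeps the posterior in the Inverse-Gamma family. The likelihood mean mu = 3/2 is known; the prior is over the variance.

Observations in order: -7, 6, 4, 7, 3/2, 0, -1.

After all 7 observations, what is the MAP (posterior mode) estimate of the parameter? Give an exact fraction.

1555/138

obs 1: x=-7 → posterior Inverse-Gamma(29/10, 361/8)
obs 2: x=6 → posterior Inverse-Gamma(17/5, 221/4)
obs 3: x=4 → posterior Inverse-Gamma(39/10, 467/8)
obs 4: x=7 → posterior Inverse-Gamma(22/5, 147/2)
obs 5: x=3/2 → posterior Inverse-Gamma(49/10, 147/2)
obs 6: x=0 → posterior Inverse-Gamma(27/5, 597/8)
obs 7: x=-1 → posterior Inverse-Gamma(59/10, 311/4)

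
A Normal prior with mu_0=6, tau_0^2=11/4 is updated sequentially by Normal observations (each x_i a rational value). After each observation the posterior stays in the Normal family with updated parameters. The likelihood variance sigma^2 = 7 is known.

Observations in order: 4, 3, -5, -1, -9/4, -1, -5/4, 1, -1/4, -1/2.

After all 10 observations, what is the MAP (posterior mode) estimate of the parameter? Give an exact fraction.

23/24

obs 1: x=4 → posterior Normal(212/39, 77/39)
obs 2: x=3 → posterior Normal(49/10, 77/50)
obs 3: x=-5 → posterior Normal(190/61, 77/61)
obs 4: x=-1 → posterior Normal(179/72, 77/72)
obs 5: x=-9/4 → posterior Normal(617/332, 77/83)
obs 6: x=-1 → posterior Normal(573/376, 77/94)
obs 7: x=-5/4 → posterior Normal(37/30, 11/15)
obs 8: x=1 → posterior Normal(281/232, 77/116)
obs 9: x=-1/4 → posterior Normal(551/508, 77/127)
obs 10: x=-1/2 → posterior Normal(23/24, 77/138)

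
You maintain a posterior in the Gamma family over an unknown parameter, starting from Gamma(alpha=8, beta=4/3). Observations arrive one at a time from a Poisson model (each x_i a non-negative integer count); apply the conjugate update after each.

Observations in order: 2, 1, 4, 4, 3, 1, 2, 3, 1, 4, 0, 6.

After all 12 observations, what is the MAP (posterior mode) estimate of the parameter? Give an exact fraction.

obs 1: x=2 → posterior Gamma(10, 7/3)
obs 2: x=1 → posterior Gamma(11, 10/3)
obs 3: x=4 → posterior Gamma(15, 13/3)
obs 4: x=4 → posterior Gamma(19, 16/3)
obs 5: x=3 → posterior Gamma(22, 19/3)
obs 6: x=1 → posterior Gamma(23, 22/3)
obs 7: x=2 → posterior Gamma(25, 25/3)
obs 8: x=3 → posterior Gamma(28, 28/3)
obs 9: x=1 → posterior Gamma(29, 31/3)
obs 10: x=4 → posterior Gamma(33, 34/3)
obs 11: x=0 → posterior Gamma(33, 37/3)
obs 12: x=6 → posterior Gamma(39, 40/3)

57/20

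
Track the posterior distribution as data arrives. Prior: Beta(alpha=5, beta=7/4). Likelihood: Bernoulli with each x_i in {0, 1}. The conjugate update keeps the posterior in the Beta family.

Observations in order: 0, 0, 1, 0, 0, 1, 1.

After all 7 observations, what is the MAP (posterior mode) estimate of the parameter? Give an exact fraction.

obs 1: x=0 → posterior Beta(5, 11/4)
obs 2: x=0 → posterior Beta(5, 15/4)
obs 3: x=1 → posterior Beta(6, 15/4)
obs 4: x=0 → posterior Beta(6, 19/4)
obs 5: x=0 → posterior Beta(6, 23/4)
obs 6: x=1 → posterior Beta(7, 23/4)
obs 7: x=1 → posterior Beta(8, 23/4)

28/47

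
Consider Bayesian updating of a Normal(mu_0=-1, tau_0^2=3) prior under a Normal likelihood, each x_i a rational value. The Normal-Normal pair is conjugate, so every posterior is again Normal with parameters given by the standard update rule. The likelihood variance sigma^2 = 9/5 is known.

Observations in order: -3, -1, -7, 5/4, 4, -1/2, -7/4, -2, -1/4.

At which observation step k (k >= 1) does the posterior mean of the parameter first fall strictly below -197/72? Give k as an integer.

k = 3

obs 1: x=-3 → posterior Normal(-9/4, 9/8)
obs 2: x=-1 → posterior Normal(-23/13, 9/13)
obs 3: x=-7 → posterior Normal(-29/9, 1/2)
obs 4: x=5/4 → posterior Normal(-9/4, 9/23)
obs 5: x=4 → posterior Normal(-127/112, 9/28)
obs 6: x=-1/2 → posterior Normal(-137/132, 3/11)
obs 7: x=-7/4 → posterior Normal(-43/38, 9/38)
obs 8: x=-2 → posterior Normal(-53/43, 9/43)
obs 9: x=-1/4 → posterior Normal(-217/192, 3/16)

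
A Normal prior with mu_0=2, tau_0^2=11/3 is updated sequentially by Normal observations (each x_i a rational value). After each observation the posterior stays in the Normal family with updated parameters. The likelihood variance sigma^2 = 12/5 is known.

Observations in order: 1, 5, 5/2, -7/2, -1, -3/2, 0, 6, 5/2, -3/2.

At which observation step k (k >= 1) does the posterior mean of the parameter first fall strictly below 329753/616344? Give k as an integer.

k = 7

obs 1: x=1 → posterior Normal(127/91, 132/91)
obs 2: x=5 → posterior Normal(201/73, 66/73)
obs 3: x=5/2 → posterior Normal(1079/402, 44/67)
obs 4: x=-7/2 → posterior Normal(347/256, 33/64)
obs 5: x=-1 → posterior Normal(292/311, 132/311)
obs 6: x=-3/2 → posterior Normal(419/732, 22/61)
obs 7: x=0 → posterior Normal(419/842, 132/421)
obs 8: x=6 → posterior Normal(1079/952, 33/119)
obs 9: x=5/2 → posterior Normal(677/531, 44/177)
obs 10: x=-3/2 → posterior Normal(1189/1172, 66/293)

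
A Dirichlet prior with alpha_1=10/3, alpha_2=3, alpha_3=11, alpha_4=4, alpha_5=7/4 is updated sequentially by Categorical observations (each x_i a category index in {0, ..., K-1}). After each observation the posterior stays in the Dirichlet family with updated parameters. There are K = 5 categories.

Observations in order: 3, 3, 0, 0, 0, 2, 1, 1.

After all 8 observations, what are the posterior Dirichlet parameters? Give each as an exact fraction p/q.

obs 1: x=3 → posterior Dirichlet(10/3, 3, 11, 5, 7/4)
obs 2: x=3 → posterior Dirichlet(10/3, 3, 11, 6, 7/4)
obs 3: x=0 → posterior Dirichlet(13/3, 3, 11, 6, 7/4)
obs 4: x=0 → posterior Dirichlet(16/3, 3, 11, 6, 7/4)
obs 5: x=0 → posterior Dirichlet(19/3, 3, 11, 6, 7/4)
obs 6: x=2 → posterior Dirichlet(19/3, 3, 12, 6, 7/4)
obs 7: x=1 → posterior Dirichlet(19/3, 4, 12, 6, 7/4)
obs 8: x=1 → posterior Dirichlet(19/3, 5, 12, 6, 7/4)

alpha_1=19/3, alpha_2=5, alpha_3=12, alpha_4=6, alpha_5=7/4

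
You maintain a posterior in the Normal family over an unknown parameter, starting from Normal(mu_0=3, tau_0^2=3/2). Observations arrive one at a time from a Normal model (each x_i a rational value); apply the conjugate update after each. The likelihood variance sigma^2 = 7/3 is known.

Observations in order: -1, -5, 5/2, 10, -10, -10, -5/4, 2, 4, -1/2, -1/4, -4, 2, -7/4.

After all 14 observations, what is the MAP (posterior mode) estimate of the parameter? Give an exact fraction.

obs 1: x=-1 → posterior Normal(33/23, 21/23)
obs 2: x=-5 → posterior Normal(-3/8, 21/32)
obs 3: x=5/2 → posterior Normal(21/82, 21/41)
obs 4: x=10 → posterior Normal(201/100, 21/50)
obs 5: x=-10 → posterior Normal(21/118, 21/59)
obs 6: x=-10 → posterior Normal(-159/136, 21/68)
obs 7: x=-5/4 → posterior Normal(-33/28, 3/11)
obs 8: x=2 → posterior Normal(-291/344, 21/86)
obs 9: x=4 → posterior Normal(-147/380, 21/95)
obs 10: x=-1/2 → posterior Normal(-165/416, 21/104)
obs 11: x=-1/4 → posterior Normal(-87/226, 21/113)
obs 12: x=-4 → posterior Normal(-159/244, 21/122)
obs 13: x=2 → posterior Normal(-123/262, 21/131)
obs 14: x=-7/4 → posterior Normal(-309/560, 3/20)

-309/560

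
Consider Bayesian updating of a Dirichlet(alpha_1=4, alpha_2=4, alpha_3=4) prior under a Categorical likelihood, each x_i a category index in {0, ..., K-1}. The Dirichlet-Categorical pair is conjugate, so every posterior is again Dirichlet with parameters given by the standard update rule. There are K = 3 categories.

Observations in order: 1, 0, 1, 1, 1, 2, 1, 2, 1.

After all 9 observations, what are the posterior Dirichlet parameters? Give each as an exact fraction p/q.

obs 1: x=1 → posterior Dirichlet(4, 5, 4)
obs 2: x=0 → posterior Dirichlet(5, 5, 4)
obs 3: x=1 → posterior Dirichlet(5, 6, 4)
obs 4: x=1 → posterior Dirichlet(5, 7, 4)
obs 5: x=1 → posterior Dirichlet(5, 8, 4)
obs 6: x=2 → posterior Dirichlet(5, 8, 5)
obs 7: x=1 → posterior Dirichlet(5, 9, 5)
obs 8: x=2 → posterior Dirichlet(5, 9, 6)
obs 9: x=1 → posterior Dirichlet(5, 10, 6)

alpha_1=5, alpha_2=10, alpha_3=6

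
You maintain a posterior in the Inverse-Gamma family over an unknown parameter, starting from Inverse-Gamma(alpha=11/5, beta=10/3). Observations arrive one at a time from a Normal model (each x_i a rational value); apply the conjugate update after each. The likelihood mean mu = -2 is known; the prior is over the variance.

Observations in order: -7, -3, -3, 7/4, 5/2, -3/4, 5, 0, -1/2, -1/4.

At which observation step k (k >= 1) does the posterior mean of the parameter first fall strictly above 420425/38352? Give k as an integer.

k = 7

obs 1: x=-7 → posterior Inverse-Gamma(27/10, 95/6)
obs 2: x=-3 → posterior Inverse-Gamma(16/5, 49/3)
obs 3: x=-3 → posterior Inverse-Gamma(37/10, 101/6)
obs 4: x=7/4 → posterior Inverse-Gamma(21/5, 2291/96)
obs 5: x=5/2 → posterior Inverse-Gamma(47/10, 3263/96)
obs 6: x=-3/4 → posterior Inverse-Gamma(26/5, 1669/48)
obs 7: x=5 → posterior Inverse-Gamma(57/10, 2845/48)
obs 8: x=0 → posterior Inverse-Gamma(31/5, 2941/48)
obs 9: x=-1/2 → posterior Inverse-Gamma(67/10, 2995/48)
obs 10: x=-1/4 → posterior Inverse-Gamma(36/5, 6137/96)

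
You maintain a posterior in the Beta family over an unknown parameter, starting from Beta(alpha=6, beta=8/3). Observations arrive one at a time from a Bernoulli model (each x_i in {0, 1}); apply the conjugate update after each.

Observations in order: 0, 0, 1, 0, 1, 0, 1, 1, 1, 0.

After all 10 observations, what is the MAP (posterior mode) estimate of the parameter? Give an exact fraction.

3/5

obs 1: x=0 → posterior Beta(6, 11/3)
obs 2: x=0 → posterior Beta(6, 14/3)
obs 3: x=1 → posterior Beta(7, 14/3)
obs 4: x=0 → posterior Beta(7, 17/3)
obs 5: x=1 → posterior Beta(8, 17/3)
obs 6: x=0 → posterior Beta(8, 20/3)
obs 7: x=1 → posterior Beta(9, 20/3)
obs 8: x=1 → posterior Beta(10, 20/3)
obs 9: x=1 → posterior Beta(11, 20/3)
obs 10: x=0 → posterior Beta(11, 23/3)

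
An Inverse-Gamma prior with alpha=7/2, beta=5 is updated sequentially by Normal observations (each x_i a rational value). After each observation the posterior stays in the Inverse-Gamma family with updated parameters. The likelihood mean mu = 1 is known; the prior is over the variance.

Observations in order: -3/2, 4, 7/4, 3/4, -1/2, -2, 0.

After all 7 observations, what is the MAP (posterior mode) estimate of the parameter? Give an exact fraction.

obs 1: x=-3/2 → posterior Inverse-Gamma(4, 65/8)
obs 2: x=4 → posterior Inverse-Gamma(9/2, 101/8)
obs 3: x=7/4 → posterior Inverse-Gamma(5, 413/32)
obs 4: x=3/4 → posterior Inverse-Gamma(11/2, 207/16)
obs 5: x=-1/2 → posterior Inverse-Gamma(6, 225/16)
obs 6: x=-2 → posterior Inverse-Gamma(13/2, 297/16)
obs 7: x=0 → posterior Inverse-Gamma(7, 305/16)

305/128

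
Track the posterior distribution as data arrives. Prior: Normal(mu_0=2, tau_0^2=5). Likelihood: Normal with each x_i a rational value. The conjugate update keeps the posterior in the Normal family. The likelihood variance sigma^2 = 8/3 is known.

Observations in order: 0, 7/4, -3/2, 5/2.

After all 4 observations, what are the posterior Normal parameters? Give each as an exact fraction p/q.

obs 1: x=0 → posterior Normal(16/23, 40/23)
obs 2: x=7/4 → posterior Normal(169/152, 20/19)
obs 3: x=-3/2 → posterior Normal(79/212, 40/53)
obs 4: x=5/2 → posterior Normal(229/272, 10/17)

mu_0=229/272, tau_0^2=10/17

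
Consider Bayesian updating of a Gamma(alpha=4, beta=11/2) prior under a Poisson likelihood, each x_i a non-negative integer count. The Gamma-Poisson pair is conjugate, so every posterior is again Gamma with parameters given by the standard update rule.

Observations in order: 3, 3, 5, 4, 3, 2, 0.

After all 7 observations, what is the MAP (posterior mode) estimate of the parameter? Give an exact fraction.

obs 1: x=3 → posterior Gamma(7, 13/2)
obs 2: x=3 → posterior Gamma(10, 15/2)
obs 3: x=5 → posterior Gamma(15, 17/2)
obs 4: x=4 → posterior Gamma(19, 19/2)
obs 5: x=3 → posterior Gamma(22, 21/2)
obs 6: x=2 → posterior Gamma(24, 23/2)
obs 7: x=0 → posterior Gamma(24, 25/2)

46/25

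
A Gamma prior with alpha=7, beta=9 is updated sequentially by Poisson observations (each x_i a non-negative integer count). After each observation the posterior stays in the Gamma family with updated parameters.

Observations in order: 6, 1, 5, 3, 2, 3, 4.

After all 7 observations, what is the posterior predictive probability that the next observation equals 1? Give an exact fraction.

659297085909318272960288301899050909696/2367911594760467245844106297320951247361

obs 1: x=6 → posterior Gamma(13, 10)
obs 2: x=1 → posterior Gamma(14, 11)
obs 3: x=5 → posterior Gamma(19, 12)
obs 4: x=3 → posterior Gamma(22, 13)
obs 5: x=2 → posterior Gamma(24, 14)
obs 6: x=3 → posterior Gamma(27, 15)
obs 7: x=4 → posterior Gamma(31, 16)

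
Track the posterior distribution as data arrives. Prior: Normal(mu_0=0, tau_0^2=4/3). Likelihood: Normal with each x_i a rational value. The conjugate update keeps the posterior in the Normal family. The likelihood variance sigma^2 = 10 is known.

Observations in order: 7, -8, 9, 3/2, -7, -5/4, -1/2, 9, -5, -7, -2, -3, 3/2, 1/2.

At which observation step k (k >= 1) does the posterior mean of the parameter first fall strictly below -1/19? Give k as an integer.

k = 2

obs 1: x=7 → posterior Normal(14/17, 20/17)
obs 2: x=-8 → posterior Normal(-2/19, 20/19)
obs 3: x=9 → posterior Normal(16/21, 20/21)
obs 4: x=3/2 → posterior Normal(19/23, 20/23)
obs 5: x=-7 → posterior Normal(1/5, 4/5)
obs 6: x=-5/4 → posterior Normal(5/54, 20/27)
obs 7: x=-1/2 → posterior Normal(3/58, 20/29)
obs 8: x=9 → posterior Normal(39/62, 20/31)
obs 9: x=-5 → posterior Normal(19/66, 20/33)
obs 10: x=-7 → posterior Normal(-9/70, 4/7)
obs 11: x=-2 → posterior Normal(-17/74, 20/37)
obs 12: x=-3 → posterior Normal(-29/78, 20/39)
obs 13: x=3/2 → posterior Normal(-23/82, 20/41)
obs 14: x=1/2 → posterior Normal(-21/86, 20/43)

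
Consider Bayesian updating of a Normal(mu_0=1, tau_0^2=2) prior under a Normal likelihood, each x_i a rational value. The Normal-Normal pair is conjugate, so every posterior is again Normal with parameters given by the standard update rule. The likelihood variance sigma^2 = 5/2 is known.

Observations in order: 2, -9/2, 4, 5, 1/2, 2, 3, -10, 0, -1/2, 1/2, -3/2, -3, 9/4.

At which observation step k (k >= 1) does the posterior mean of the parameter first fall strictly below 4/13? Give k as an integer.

k = 2

obs 1: x=2 → posterior Normal(13/9, 10/9)
obs 2: x=-9/2 → posterior Normal(-5/13, 10/13)
obs 3: x=4 → posterior Normal(11/17, 10/17)
obs 4: x=5 → posterior Normal(31/21, 10/21)
obs 5: x=1/2 → posterior Normal(33/25, 2/5)
obs 6: x=2 → posterior Normal(41/29, 10/29)
obs 7: x=3 → posterior Normal(53/33, 10/33)
obs 8: x=-10 → posterior Normal(13/37, 10/37)
obs 9: x=0 → posterior Normal(13/41, 10/41)
obs 10: x=-1/2 → posterior Normal(11/45, 2/9)
obs 11: x=1/2 → posterior Normal(13/49, 10/49)
obs 12: x=-3/2 → posterior Normal(7/53, 10/53)
obs 13: x=-3 → posterior Normal(-5/57, 10/57)
obs 14: x=9/4 → posterior Normal(4/61, 10/61)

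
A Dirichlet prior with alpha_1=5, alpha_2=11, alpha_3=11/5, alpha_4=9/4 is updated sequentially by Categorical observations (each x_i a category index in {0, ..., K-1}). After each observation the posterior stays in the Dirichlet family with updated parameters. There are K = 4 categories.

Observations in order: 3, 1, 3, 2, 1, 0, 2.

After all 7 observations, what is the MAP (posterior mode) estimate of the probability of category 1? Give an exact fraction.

obs 1: x=3 → posterior Dirichlet(5, 11, 11/5, 13/4)
obs 2: x=1 → posterior Dirichlet(5, 12, 11/5, 13/4)
obs 3: x=3 → posterior Dirichlet(5, 12, 11/5, 17/4)
obs 4: x=2 → posterior Dirichlet(5, 12, 16/5, 17/4)
obs 5: x=1 → posterior Dirichlet(5, 13, 16/5, 17/4)
obs 6: x=0 → posterior Dirichlet(6, 13, 16/5, 17/4)
obs 7: x=2 → posterior Dirichlet(6, 13, 21/5, 17/4)

240/469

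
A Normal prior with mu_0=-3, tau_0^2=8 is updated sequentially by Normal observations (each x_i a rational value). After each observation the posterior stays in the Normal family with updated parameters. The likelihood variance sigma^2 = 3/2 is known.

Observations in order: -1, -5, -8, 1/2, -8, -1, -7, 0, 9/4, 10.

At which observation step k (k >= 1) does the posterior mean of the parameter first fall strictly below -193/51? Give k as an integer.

k = 3

obs 1: x=-1 → posterior Normal(-25/19, 24/19)
obs 2: x=-5 → posterior Normal(-3, 24/35)
obs 3: x=-8 → posterior Normal(-233/51, 8/17)
obs 4: x=1/2 → posterior Normal(-225/67, 24/67)
obs 5: x=-8 → posterior Normal(-353/83, 24/83)
obs 6: x=-1 → posterior Normal(-41/11, 8/33)
obs 7: x=-7 → posterior Normal(-481/115, 24/115)
obs 8: x=0 → posterior Normal(-481/131, 24/131)
obs 9: x=9/4 → posterior Normal(-445/147, 8/49)
obs 10: x=10 → posterior Normal(-285/163, 24/163)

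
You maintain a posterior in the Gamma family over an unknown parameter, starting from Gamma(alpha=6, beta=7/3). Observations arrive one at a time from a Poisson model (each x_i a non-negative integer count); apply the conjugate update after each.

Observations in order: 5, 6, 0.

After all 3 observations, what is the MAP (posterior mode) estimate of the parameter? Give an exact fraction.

3

obs 1: x=5 → posterior Gamma(11, 10/3)
obs 2: x=6 → posterior Gamma(17, 13/3)
obs 3: x=0 → posterior Gamma(17, 16/3)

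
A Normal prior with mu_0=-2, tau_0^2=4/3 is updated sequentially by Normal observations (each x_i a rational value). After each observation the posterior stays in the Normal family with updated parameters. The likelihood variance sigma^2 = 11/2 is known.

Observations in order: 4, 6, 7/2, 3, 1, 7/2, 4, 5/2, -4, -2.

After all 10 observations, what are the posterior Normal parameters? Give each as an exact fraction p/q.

mu_0=106/113, tau_0^2=44/113

obs 1: x=4 → posterior Normal(-34/41, 44/41)
obs 2: x=6 → posterior Normal(2/7, 44/49)
obs 3: x=7/2 → posterior Normal(14/19, 44/57)
obs 4: x=3 → posterior Normal(66/65, 44/65)
obs 5: x=1 → posterior Normal(74/73, 44/73)
obs 6: x=7/2 → posterior Normal(34/27, 44/81)
obs 7: x=4 → posterior Normal(134/89, 44/89)
obs 8: x=5/2 → posterior Normal(154/97, 44/97)
obs 9: x=-4 → posterior Normal(122/105, 44/105)
obs 10: x=-2 → posterior Normal(106/113, 44/113)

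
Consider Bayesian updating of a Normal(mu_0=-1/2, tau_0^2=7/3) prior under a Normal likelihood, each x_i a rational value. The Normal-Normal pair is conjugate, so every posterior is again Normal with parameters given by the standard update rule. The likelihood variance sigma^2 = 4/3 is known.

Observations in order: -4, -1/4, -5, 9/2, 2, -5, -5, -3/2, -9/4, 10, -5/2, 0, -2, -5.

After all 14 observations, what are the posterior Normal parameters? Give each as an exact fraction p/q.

obs 1: x=-4 → posterior Normal(-30/11, 28/33)
obs 2: x=-1/4 → posterior Normal(-127/72, 14/27)
obs 3: x=-5 → posterior Normal(-267/100, 28/75)
obs 4: x=9/2 → posterior Normal(-141/128, 7/24)
obs 5: x=2 → posterior Normal(-85/156, 28/117)
obs 6: x=-5 → posterior Normal(-225/184, 14/69)
obs 7: x=-5 → posterior Normal(-365/212, 28/159)
obs 8: x=-3/2 → posterior Normal(-407/240, 7/45)
obs 9: x=-9/4 → posterior Normal(-235/134, 28/201)
obs 10: x=10 → posterior Normal(-95/148, 14/111)
obs 11: x=-5/2 → posterior Normal(-65/81, 28/243)
obs 12: x=0 → posterior Normal(-65/88, 7/66)
obs 13: x=-2 → posterior Normal(-79/95, 28/285)
obs 14: x=-5 → posterior Normal(-19/17, 14/153)

mu_0=-19/17, tau_0^2=14/153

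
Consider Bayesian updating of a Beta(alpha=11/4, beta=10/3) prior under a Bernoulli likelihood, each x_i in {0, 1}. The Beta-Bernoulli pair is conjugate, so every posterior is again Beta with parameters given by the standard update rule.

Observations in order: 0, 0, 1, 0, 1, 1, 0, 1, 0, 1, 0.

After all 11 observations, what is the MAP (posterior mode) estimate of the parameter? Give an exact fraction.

obs 1: x=0 → posterior Beta(11/4, 13/3)
obs 2: x=0 → posterior Beta(11/4, 16/3)
obs 3: x=1 → posterior Beta(15/4, 16/3)
obs 4: x=0 → posterior Beta(15/4, 19/3)
obs 5: x=1 → posterior Beta(19/4, 19/3)
obs 6: x=1 → posterior Beta(23/4, 19/3)
obs 7: x=0 → posterior Beta(23/4, 22/3)
obs 8: x=1 → posterior Beta(27/4, 22/3)
obs 9: x=0 → posterior Beta(27/4, 25/3)
obs 10: x=1 → posterior Beta(31/4, 25/3)
obs 11: x=0 → posterior Beta(31/4, 28/3)

81/181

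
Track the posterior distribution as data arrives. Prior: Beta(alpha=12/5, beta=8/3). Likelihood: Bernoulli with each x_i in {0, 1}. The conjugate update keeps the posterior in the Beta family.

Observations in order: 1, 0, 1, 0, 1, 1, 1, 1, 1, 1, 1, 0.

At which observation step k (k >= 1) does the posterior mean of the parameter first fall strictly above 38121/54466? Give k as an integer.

obs 1: x=1 → posterior Beta(17/5, 8/3)
obs 2: x=0 → posterior Beta(17/5, 11/3)
obs 3: x=1 → posterior Beta(22/5, 11/3)
obs 4: x=0 → posterior Beta(22/5, 14/3)
obs 5: x=1 → posterior Beta(27/5, 14/3)
obs 6: x=1 → posterior Beta(32/5, 14/3)
obs 7: x=1 → posterior Beta(37/5, 14/3)
obs 8: x=1 → posterior Beta(42/5, 14/3)
obs 9: x=1 → posterior Beta(47/5, 14/3)
obs 10: x=1 → posterior Beta(52/5, 14/3)
obs 11: x=1 → posterior Beta(57/5, 14/3)
obs 12: x=0 → posterior Beta(57/5, 17/3)

k = 11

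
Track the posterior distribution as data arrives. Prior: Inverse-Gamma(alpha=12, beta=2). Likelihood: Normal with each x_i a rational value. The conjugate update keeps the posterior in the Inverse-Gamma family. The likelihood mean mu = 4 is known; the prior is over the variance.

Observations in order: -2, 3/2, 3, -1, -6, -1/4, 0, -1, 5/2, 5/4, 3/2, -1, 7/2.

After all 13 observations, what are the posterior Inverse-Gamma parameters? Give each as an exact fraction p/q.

alpha=37/2, beta=2181/16

obs 1: x=-2 → posterior Inverse-Gamma(25/2, 20)
obs 2: x=3/2 → posterior Inverse-Gamma(13, 185/8)
obs 3: x=3 → posterior Inverse-Gamma(27/2, 189/8)
obs 4: x=-1 → posterior Inverse-Gamma(14, 289/8)
obs 5: x=-6 → posterior Inverse-Gamma(29/2, 689/8)
obs 6: x=-1/4 → posterior Inverse-Gamma(15, 3045/32)
obs 7: x=0 → posterior Inverse-Gamma(31/2, 3301/32)
obs 8: x=-1 → posterior Inverse-Gamma(16, 3701/32)
obs 9: x=5/2 → posterior Inverse-Gamma(33/2, 3737/32)
obs 10: x=5/4 → posterior Inverse-Gamma(17, 1929/16)
obs 11: x=3/2 → posterior Inverse-Gamma(35/2, 1979/16)
obs 12: x=-1 → posterior Inverse-Gamma(18, 2179/16)
obs 13: x=7/2 → posterior Inverse-Gamma(37/2, 2181/16)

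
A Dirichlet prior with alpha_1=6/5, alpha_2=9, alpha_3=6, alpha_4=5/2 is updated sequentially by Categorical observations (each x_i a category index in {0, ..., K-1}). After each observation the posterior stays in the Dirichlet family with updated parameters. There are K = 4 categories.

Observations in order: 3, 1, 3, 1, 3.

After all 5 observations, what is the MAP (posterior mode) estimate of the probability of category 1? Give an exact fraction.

obs 1: x=3 → posterior Dirichlet(6/5, 9, 6, 7/2)
obs 2: x=1 → posterior Dirichlet(6/5, 10, 6, 7/2)
obs 3: x=3 → posterior Dirichlet(6/5, 10, 6, 9/2)
obs 4: x=1 → posterior Dirichlet(6/5, 11, 6, 9/2)
obs 5: x=3 → posterior Dirichlet(6/5, 11, 6, 11/2)

100/197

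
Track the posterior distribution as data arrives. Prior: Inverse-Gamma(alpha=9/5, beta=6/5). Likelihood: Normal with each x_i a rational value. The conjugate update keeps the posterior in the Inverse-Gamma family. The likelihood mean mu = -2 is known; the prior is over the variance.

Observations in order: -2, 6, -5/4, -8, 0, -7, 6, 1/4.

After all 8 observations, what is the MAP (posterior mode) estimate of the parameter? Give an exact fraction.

obs 1: x=-2 → posterior Inverse-Gamma(23/10, 6/5)
obs 2: x=6 → posterior Inverse-Gamma(14/5, 166/5)
obs 3: x=-5/4 → posterior Inverse-Gamma(33/10, 5357/160)
obs 4: x=-8 → posterior Inverse-Gamma(19/5, 8237/160)
obs 5: x=0 → posterior Inverse-Gamma(43/10, 8557/160)
obs 6: x=-7 → posterior Inverse-Gamma(24/5, 10557/160)
obs 7: x=6 → posterior Inverse-Gamma(53/10, 15677/160)
obs 8: x=1/4 → posterior Inverse-Gamma(29/5, 8041/80)

473/32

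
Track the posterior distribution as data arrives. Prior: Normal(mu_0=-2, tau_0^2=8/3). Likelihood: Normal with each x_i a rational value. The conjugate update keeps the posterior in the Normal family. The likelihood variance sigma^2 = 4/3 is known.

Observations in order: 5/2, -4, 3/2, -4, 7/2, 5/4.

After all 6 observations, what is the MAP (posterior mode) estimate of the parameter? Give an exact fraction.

-1/26

obs 1: x=5/2 → posterior Normal(1, 8/9)
obs 2: x=-4 → posterior Normal(-1, 8/15)
obs 3: x=3/2 → posterior Normal(-2/7, 8/21)
obs 4: x=-4 → posterior Normal(-10/9, 8/27)
obs 5: x=7/2 → posterior Normal(-3/11, 8/33)
obs 6: x=5/4 → posterior Normal(-1/26, 8/39)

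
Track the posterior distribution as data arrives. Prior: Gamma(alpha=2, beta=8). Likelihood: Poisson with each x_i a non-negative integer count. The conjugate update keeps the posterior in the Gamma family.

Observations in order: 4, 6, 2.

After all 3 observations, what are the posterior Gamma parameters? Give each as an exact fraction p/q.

alpha=14, beta=11

obs 1: x=4 → posterior Gamma(6, 9)
obs 2: x=6 → posterior Gamma(12, 10)
obs 3: x=2 → posterior Gamma(14, 11)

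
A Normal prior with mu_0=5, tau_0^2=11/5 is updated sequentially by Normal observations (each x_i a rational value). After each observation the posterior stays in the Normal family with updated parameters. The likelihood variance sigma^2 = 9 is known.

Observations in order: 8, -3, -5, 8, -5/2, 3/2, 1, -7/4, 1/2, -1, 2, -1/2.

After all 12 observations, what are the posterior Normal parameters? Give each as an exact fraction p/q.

mu_0=1219/708, tau_0^2=33/59

obs 1: x=8 → posterior Normal(313/56, 99/56)
obs 2: x=-3 → posterior Normal(280/67, 99/67)
obs 3: x=-5 → posterior Normal(75/26, 33/26)
obs 4: x=8 → posterior Normal(313/89, 99/89)
obs 5: x=-5/2 → posterior Normal(571/200, 99/100)
obs 6: x=3/2 → posterior Normal(302/111, 33/37)
obs 7: x=1 → posterior Normal(313/122, 99/122)
obs 8: x=-7/4 → posterior Normal(1175/532, 99/133)
obs 9: x=1/2 → posterior Normal(133/64, 11/16)
obs 10: x=-1 → posterior Normal(1153/620, 99/155)
obs 11: x=2 → posterior Normal(1241/664, 99/166)
obs 12: x=-1/2 → posterior Normal(1219/708, 33/59)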